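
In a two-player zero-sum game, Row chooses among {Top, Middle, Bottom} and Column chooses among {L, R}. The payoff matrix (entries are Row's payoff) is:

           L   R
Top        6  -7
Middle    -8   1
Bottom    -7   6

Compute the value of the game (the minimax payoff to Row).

Row minima: Top → -7, Middle → -8, Bottom → -7; maximin = -7.
Column maxima: L → 6, R → 6; minimax = 6.
-7 ≠ 6, so there is no saddle point; optimal play is mixed.
Middle is strictly dominated by Bottom, so Row never plays it.
On the remaining 2×2 (Top, Bottom vs L, R):
Let Row play Top with probability p. Expected payoff against L: 6p + (-7)(1−p) = 13p − 7; against R: (-7)p + 6(1−p) = −13p + 6.
Setting these equal: 13p − 7 = −13p + 6 ⇒ 26p = 13 ⇒ p = 1/2, and the value is (13)·(1/2) − 7 = -1/2.
For Column: with q = P(L), equating Top's and Bottom's payoffs gives 13q − 7 = −13q + 6 ⇒ q = 1/2.

-1/2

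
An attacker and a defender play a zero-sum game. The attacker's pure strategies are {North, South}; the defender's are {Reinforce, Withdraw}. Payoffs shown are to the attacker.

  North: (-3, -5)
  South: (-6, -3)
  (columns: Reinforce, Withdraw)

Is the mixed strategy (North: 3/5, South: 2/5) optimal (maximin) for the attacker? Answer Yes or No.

Against Reinforce this mix gives (3/5)·(-3) + (2/5)·(-6) = -21/5.
Against Withdraw this mix gives (3/5)·(-5) + (2/5)·(-3) = -21/5.
All of the defender's active replies (Reinforce, Withdraw) yield -21/5, and no column does worse for the attacker. The mix makes the defender indifferent and guarantees -21/5, so it is optimal.

Yes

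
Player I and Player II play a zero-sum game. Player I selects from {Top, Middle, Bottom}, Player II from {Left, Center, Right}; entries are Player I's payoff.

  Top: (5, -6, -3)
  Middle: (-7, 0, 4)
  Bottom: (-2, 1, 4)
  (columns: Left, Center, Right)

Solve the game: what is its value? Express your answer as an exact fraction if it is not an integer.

Row minima: Top → -6, Middle → -7, Bottom → -2; maximin = -2.
Column maxima: Left → 5, Center → 1, Right → 4; minimax = 1.
-2 ≠ 1, so there is no saddle point; optimal play is mixed.
Right is strictly dominated by Center (it gives Player I strictly more in every row), so Player II never plays it.
With Right eliminated, Middle is strictly dominated by Bottom (Bottom gives Player I strictly more in every remaining column), so Player I never plays it.
On the remaining 2×2 (Top, Bottom vs Left, Center):
Let Player I play Top with probability p. Expected payoff against Left: 5p + (-2)(1−p) = 7p − 2; against Center: (-6)p + 1(1−p) = −7p + 1.
Setting these equal: 7p − 2 = −7p + 1 ⇒ 14p = 3 ⇒ p = 3/14, and the value is (7)·(3/14) − 2 = -1/2.
For Player II: with q = P(Left), equating Top's and Bottom's payoffs gives 11q − 6 = −3q + 1 ⇒ q = 1/2.

-1/2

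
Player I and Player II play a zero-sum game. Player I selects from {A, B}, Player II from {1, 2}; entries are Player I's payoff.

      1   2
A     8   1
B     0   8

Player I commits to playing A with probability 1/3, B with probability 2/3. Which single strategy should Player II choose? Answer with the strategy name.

If Player II plays 1, Player I's expected payoff is (1/3)·8 + (2/3)·0 = 8/3.
If Player II plays 2, Player I's expected payoff is (1/3)·1 + (2/3)·8 = 17/3.
Player II minimizes Player I's payoff; the smallest is 8/3, so the best response is 1.

1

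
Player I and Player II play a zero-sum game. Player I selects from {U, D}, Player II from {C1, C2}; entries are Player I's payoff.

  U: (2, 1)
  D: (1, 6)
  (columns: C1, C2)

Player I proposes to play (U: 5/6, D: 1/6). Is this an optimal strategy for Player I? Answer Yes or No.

Yes

Against C1 this mix gives (5/6)·2 + (1/6)·1 = 11/6.
Against C2 this mix gives (5/6)·1 + (1/6)·6 = 11/6.
All of Player II's active replies (C1, C2) yield 11/6, and no column does worse for Player I. The mix makes Player II indifferent and guarantees 11/6, so it is optimal.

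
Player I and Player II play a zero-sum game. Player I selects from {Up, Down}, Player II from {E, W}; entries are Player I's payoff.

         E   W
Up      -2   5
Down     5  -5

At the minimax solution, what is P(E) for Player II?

10/17

Row minima: Up → -2, Down → -5; maximin = -2.
Column maxima: E → 5, W → 5; minimax = 5.
-2 ≠ 5, so there is no saddle point; optimal play is mixed.
Let Player I play Up with probability p. Expected payoff against E: (-2)p + 5(1−p) = −7p + 5; against W: 5p + (-5)(1−p) = 10p − 5.
Setting these equal: −7p + 5 = 10p − 5 ⇒ −17p = -10 ⇒ p = 10/17, and the value is (-7)·(10/17) + 5 = 15/17.
For Player II: with q = P(E), equating Up's and Down's payoffs gives −7q + 5 = 10q − 5 ⇒ q = 10/17.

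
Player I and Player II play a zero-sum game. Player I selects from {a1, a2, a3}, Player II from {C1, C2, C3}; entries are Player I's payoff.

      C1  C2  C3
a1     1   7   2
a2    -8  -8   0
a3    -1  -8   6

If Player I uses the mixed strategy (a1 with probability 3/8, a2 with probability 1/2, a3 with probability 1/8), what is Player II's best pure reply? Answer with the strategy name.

If Player II plays C1, Player I's expected payoff is (3/8)·1 + (1/2)·(-8) + (1/8)·(-1) = -15/4.
If Player II plays C2, Player I's expected payoff is (3/8)·7 + (1/2)·(-8) + (1/8)·(-8) = -19/8.
If Player II plays C3, Player I's expected payoff is (3/8)·2 + (1/2)·0 + (1/8)·6 = 3/2.
Player II minimizes Player I's payoff; the smallest is -15/4, so the best response is C1.

C1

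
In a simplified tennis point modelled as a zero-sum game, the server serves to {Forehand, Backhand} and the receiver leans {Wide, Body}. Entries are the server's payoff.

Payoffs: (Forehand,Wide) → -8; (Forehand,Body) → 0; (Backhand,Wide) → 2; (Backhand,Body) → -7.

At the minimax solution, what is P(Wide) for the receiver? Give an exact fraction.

7/17

Row minima: Forehand → -8, Backhand → -7; maximin = -7.
Column maxima: Wide → 2, Body → 0; minimax = 0.
-7 ≠ 0, so there is no saddle point; optimal play is mixed.
Let the server play Forehand with probability p. Expected payoff against Wide: (-8)p + 2(1−p) = −10p + 2; against Body: 0p + (-7)(1−p) = 7p − 7.
Setting these equal: −10p + 2 = 7p − 7 ⇒ −17p = -9 ⇒ p = 9/17, and the value is (-10)·(9/17) + 2 = -56/17.
For the receiver: with q = P(Wide), equating Forehand's and Backhand's payoffs gives −8q = 9q − 7 ⇒ q = 7/17.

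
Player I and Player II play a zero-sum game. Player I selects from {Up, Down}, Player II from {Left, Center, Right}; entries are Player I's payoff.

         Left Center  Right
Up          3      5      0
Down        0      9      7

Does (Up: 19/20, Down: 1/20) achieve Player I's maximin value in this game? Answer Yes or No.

No

Against Left this mix gives (19/20)·3 + (1/20)·0 = 57/20.
Against Center this mix gives (19/20)·5 + (1/20)·9 = 26/5.
Against Right this mix gives (19/20)·0 + (1/20)·7 = 7/20.
Player II will play Right, holding Player I to 7/20. Shifting weight toward the row that does better against Right would raise this floor (the equalizing mix achieves 21/10 against both Right and Left), so the proposed strategy is not optimal.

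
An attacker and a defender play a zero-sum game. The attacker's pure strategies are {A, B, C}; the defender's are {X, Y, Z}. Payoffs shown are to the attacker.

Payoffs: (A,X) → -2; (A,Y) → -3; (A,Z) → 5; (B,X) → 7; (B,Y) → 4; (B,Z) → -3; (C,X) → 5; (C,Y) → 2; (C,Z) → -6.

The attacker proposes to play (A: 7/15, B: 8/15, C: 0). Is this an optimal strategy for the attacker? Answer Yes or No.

Against X this mix gives (7/15)·(-2) + (8/15)·7 = 14/5.
Against Y this mix gives (7/15)·(-3) + (8/15)·4 = 11/15.
Against Z this mix gives (7/15)·5 + (8/15)·(-3) = 11/15.
All of the defender's active replies (Y, Z) yield 11/15, and no column does worse for the attacker. The mix makes the defender indifferent and guarantees 11/15, so it is optimal.

Yes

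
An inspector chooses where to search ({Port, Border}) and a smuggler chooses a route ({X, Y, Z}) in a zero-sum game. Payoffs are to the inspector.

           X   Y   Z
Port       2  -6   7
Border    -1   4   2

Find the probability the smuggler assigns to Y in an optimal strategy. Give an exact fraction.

3/13

Row minima: Port → -6, Border → -1; maximin = -1.
Column maxima: X → 2, Y → 4, Z → 7; minimax = 2.
-1 ≠ 2, so there is no saddle point; optimal play is mixed.
Z is strictly dominated by X (it gives the inspector strictly more in every row), so the smuggler never plays it.
On the remaining 2×2 (Port, Border vs X, Y):
Let the inspector play Port with probability p. Expected payoff against X: 2p + (-1)(1−p) = 3p − 1; against Y: (-6)p + 4(1−p) = −10p + 4.
Setting these equal: 3p − 1 = −10p + 4 ⇒ 13p = 5 ⇒ p = 5/13, and the value is (3)·(5/13) − 1 = 2/13.
For the smuggler: with q = P(X), equating Port's and Border's payoffs gives 8q − 6 = −5q + 4 ⇒ q = 10/13.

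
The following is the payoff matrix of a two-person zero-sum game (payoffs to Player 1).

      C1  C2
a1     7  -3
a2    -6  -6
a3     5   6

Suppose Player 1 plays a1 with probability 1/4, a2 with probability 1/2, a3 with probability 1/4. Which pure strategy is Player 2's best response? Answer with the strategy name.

If Player 2 plays C1, Player 1's expected payoff is (1/4)·7 + (1/2)·(-6) + (1/4)·5 = 0.
If Player 2 plays C2, Player 1's expected payoff is (1/4)·(-3) + (1/2)·(-6) + (1/4)·6 = -9/4.
Player 2 minimizes Player 1's payoff; the smallest is -9/4, so the best response is C2.

C2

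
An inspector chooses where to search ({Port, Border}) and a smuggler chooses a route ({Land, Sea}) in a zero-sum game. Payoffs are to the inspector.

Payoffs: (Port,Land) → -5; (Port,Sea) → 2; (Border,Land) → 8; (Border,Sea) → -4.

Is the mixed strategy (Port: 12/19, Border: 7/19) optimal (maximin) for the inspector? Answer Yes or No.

Against Land this mix gives (12/19)·(-5) + (7/19)·8 = -4/19.
Against Sea this mix gives (12/19)·2 + (7/19)·(-4) = -4/19.
All of the smuggler's active replies (Land, Sea) yield -4/19, and no column does worse for the inspector. The mix makes the smuggler indifferent and guarantees -4/19, so it is optimal.

Yes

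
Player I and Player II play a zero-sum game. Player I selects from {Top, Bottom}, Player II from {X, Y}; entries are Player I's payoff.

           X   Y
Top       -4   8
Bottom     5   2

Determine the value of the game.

16/5

Row minima: Top → -4, Bottom → 2; maximin = 2.
Column maxima: X → 5, Y → 8; minimax = 5.
2 ≠ 5, so there is no saddle point; optimal play is mixed.
Let Player I play Top with probability p. Expected payoff against X: (-4)p + 5(1−p) = −9p + 5; against Y: 8p + 2(1−p) = 6p + 2.
Setting these equal: −9p + 5 = 6p + 2 ⇒ −15p = -3 ⇒ p = 1/5, and the value is (-9)·(1/5) + 5 = 16/5.
For Player II: with q = P(X), equating Top's and Bottom's payoffs gives −12q + 8 = 3q + 2 ⇒ q = 2/5.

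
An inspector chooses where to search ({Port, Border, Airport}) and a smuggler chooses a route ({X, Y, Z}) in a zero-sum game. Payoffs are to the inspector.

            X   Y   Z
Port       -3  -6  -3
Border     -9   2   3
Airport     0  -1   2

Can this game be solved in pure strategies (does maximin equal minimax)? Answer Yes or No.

No

Row minima: Port → -6, Border → -9, Airport → -1; maximin = -1.
Column maxima: X → 0, Y → 2, Z → 3; minimax = 0.
-1 ≠ 0, so no pure-strategy equilibrium exists.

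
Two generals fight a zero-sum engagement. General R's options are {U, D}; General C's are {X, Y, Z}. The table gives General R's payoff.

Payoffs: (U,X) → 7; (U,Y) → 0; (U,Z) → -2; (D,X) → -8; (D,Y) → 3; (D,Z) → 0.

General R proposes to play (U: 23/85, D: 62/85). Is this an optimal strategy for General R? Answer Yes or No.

Against X this mix gives (23/85)·7 + (62/85)·(-8) = -67/17.
Against Y this mix gives (23/85)·0 + (62/85)·3 = 186/85.
Against Z this mix gives (23/85)·(-2) + (62/85)·0 = -46/85.
General C will play X, holding General R to -67/17. Shifting weight toward the row that does better against X would raise this floor (the equalizing mix achieves -16/17 against both X and Z), so the proposed strategy is not optimal.

No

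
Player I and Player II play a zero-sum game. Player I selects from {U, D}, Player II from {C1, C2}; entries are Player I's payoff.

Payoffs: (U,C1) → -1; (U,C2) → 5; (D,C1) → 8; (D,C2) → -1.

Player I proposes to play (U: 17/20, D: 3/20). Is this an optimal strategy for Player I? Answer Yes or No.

No

Against C1 this mix gives (17/20)·(-1) + (3/20)·8 = 7/20.
Against C2 this mix gives (17/20)·5 + (3/20)·(-1) = 41/10.
Player II will play C1, holding Player I to 7/20. Shifting weight toward the row that does better against C1 would raise this floor (the equalizing mix achieves 13/5 against both C1 and C2), so the proposed strategy is not optimal.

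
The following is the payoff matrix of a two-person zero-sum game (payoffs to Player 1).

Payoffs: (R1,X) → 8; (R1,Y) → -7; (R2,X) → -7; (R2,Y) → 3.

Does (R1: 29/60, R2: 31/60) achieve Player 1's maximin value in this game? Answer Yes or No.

Against X this mix gives (29/60)·8 + (31/60)·(-7) = 1/4.
Against Y this mix gives (29/60)·(-7) + (31/60)·3 = -11/6.
Player 2 will play Y, holding Player 1 to -11/6. Shifting weight toward the row that does better against Y would raise this floor (the equalizing mix achieves -1 against both Y and X), so the proposed strategy is not optimal.

No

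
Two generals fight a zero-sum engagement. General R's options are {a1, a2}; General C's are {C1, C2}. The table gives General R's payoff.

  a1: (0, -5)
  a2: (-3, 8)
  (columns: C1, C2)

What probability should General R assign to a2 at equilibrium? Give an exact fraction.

5/16

Row minima: a1 → -5, a2 → -3; maximin = -3.
Column maxima: C1 → 0, C2 → 8; minimax = 0.
-3 ≠ 0, so there is no saddle point; optimal play is mixed.
Let General R play a1 with probability p. Expected payoff against C1: 0p + (-3)(1−p) = 3p − 3; against C2: (-5)p + 8(1−p) = −13p + 8.
Setting these equal: 3p − 3 = −13p + 8 ⇒ 16p = 11 ⇒ p = 11/16, and the value is (3)·(11/16) − 3 = -15/16.
For General C: with q = P(C1), equating a1's and a2's payoffs gives 5q − 5 = −11q + 8 ⇒ q = 13/16.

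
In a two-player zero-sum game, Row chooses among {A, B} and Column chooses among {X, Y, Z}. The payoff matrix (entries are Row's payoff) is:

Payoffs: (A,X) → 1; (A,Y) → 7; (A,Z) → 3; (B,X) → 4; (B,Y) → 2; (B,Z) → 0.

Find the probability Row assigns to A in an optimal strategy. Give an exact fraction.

Row minima: A → 1, B → 0; maximin = 1.
Column maxima: X → 4, Y → 7, Z → 3; minimax = 3.
1 ≠ 3, so there is no saddle point; optimal play is mixed.
Y is strictly dominated by Z (it gives Row strictly more in every row), so Column never plays it.
On the remaining 2×2 (A, B vs X, Z):
Let Row play A with probability p. Expected payoff against X: 1p + 4(1−p) = −3p + 4; against Z: 3p + 0(1−p) = 3p.
Setting these equal: −3p + 4 = 3p ⇒ −6p = -4 ⇒ p = 2/3, and the value is (-3)·(2/3) + 4 = 2.
For Column: with q = P(X), equating A's and B's payoffs gives −2q + 3 = 4q ⇒ q = 1/2.

2/3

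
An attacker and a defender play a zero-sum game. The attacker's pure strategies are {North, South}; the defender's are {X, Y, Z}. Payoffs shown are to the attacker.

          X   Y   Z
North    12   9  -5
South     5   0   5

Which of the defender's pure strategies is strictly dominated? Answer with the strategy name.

Y holds the attacker's payoff strictly below X in every row: 9 < 12, 0 < 5.
So X is strictly dominated for the defender.

X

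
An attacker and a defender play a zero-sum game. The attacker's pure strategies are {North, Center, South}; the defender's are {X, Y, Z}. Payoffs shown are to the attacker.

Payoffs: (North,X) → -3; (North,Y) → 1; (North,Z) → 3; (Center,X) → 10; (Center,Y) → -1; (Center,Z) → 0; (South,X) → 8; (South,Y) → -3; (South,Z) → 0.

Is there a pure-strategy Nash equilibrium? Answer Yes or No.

No

Row minima: North → -3, Center → -1, South → -3; maximin = -1.
Column maxima: X → 10, Y → 1, Z → 3; minimax = 1.
-1 ≠ 1, so no pure-strategy equilibrium exists.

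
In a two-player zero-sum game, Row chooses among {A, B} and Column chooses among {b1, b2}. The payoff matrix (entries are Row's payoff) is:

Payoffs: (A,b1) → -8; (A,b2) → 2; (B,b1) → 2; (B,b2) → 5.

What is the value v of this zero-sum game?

2

Row minima: A → -8, B → 2; maximin = 2.
Column maxima: b1 → 2, b2 → 5; minimax = 2.
Since maximin = minimax = 2, there is a saddle point and the value is 2.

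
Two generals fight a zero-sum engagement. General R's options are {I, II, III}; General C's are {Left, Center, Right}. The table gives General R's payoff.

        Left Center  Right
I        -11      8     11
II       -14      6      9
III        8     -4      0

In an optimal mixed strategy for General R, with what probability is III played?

19/31

Row minima: I → -11, II → -14, III → -4; maximin = -4.
Column maxima: Left → 8, Center → 8, Right → 11; minimax = 8.
-4 ≠ 8, so there is no saddle point; optimal play is mixed.
II is strictly dominated by I, so General R never plays it.
Right is strictly dominated by Center (it gives General R strictly more in every row), so General C never plays it.
On the remaining 2×2 (I, III vs Left, Center):
Let General R play I with probability p. Expected payoff against Left: (-11)p + 8(1−p) = −19p + 8; against Center: 8p + (-4)(1−p) = 12p − 4.
Setting these equal: −19p + 8 = 12p − 4 ⇒ −31p = -12 ⇒ p = 12/31, and the value is (-19)·(12/31) + 8 = 20/31.
For General C: with q = P(Left), equating I's and III's payoffs gives −19q + 8 = 12q − 4 ⇒ q = 12/31.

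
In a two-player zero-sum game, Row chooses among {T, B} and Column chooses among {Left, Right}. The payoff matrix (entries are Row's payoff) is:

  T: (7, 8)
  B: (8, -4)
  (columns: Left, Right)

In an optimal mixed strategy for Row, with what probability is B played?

1/13

Row minima: T → 7, B → -4; maximin = 7.
Column maxima: Left → 8, Right → 8; minimax = 8.
7 ≠ 8, so there is no saddle point; optimal play is mixed.
Let Row play T with probability p. Expected payoff against Left: 7p + 8(1−p) = −p + 8; against Right: 8p + (-4)(1−p) = 12p − 4.
Setting these equal: −p + 8 = 12p − 4 ⇒ −13p = -12 ⇒ p = 12/13, and the value is (-1)·(12/13) + 8 = 92/13.
For Column: with q = P(Left), equating T's and B's payoffs gives −q + 8 = 12q − 4 ⇒ q = 12/13.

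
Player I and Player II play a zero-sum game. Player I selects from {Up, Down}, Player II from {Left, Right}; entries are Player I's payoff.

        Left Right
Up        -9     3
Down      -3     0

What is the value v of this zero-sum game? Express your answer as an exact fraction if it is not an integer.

Row minima: Up → -9, Down → -3; maximin = -3.
Column maxima: Left → -3, Right → 3; minimax = -3.
Since maximin = minimax = -3, there is a saddle point and the value is -3.

-3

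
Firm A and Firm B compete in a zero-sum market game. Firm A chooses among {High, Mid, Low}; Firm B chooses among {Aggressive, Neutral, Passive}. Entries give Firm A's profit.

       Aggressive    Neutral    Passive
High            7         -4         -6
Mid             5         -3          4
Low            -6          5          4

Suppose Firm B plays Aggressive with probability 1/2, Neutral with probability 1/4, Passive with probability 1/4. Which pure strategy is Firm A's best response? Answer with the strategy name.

Expected payoff of High: (1/2)·7 + (1/4)·(-4) + (1/4)·(-6) = 1.
Expected payoff of Mid: (1/2)·5 + (1/4)·(-3) + (1/4)·4 = 11/4.
Expected payoff of Low: (1/2)·(-6) + (1/4)·5 + (1/4)·4 = -3/4.
The largest is 11/4, so Firm A's best response is Mid.

Mid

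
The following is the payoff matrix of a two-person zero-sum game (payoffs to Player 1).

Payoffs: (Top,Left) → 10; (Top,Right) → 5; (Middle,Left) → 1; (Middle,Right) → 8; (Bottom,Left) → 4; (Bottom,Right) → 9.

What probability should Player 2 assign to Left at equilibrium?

2/5

Row minima: Top → 5, Middle → 1, Bottom → 4; maximin = 5.
Column maxima: Left → 10, Right → 9; minimax = 9.
5 ≠ 9, so there is no saddle point; optimal play is mixed.
Middle is strictly dominated by Bottom, so Player 1 never plays it.
On the remaining 2×2 (Top, Bottom vs Left, Right):
Let Player 1 play Top with probability p. Expected payoff against Left: 10p + 4(1−p) = 6p + 4; against Right: 5p + 9(1−p) = −4p + 9.
Setting these equal: 6p + 4 = −4p + 9 ⇒ 10p = 5 ⇒ p = 1/2, and the value is (6)·(1/2) + 4 = 7.
For Player 2: with q = P(Left), equating Top's and Bottom's payoffs gives 5q + 5 = −5q + 9 ⇒ q = 2/5.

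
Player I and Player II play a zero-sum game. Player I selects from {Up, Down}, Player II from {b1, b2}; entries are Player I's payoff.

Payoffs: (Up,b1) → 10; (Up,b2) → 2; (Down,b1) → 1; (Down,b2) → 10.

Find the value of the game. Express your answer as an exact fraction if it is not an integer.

98/17

Row minima: Up → 2, Down → 1; maximin = 2.
Column maxima: b1 → 10, b2 → 10; minimax = 10.
2 ≠ 10, so there is no saddle point; optimal play is mixed.
Let Player I play Up with probability p. Expected payoff against b1: 10p + 1(1−p) = 9p + 1; against b2: 2p + 10(1−p) = −8p + 10.
Setting these equal: 9p + 1 = −8p + 10 ⇒ 17p = 9 ⇒ p = 9/17, and the value is (9)·(9/17) + 1 = 98/17.
For Player II: with q = P(b1), equating Up's and Down's payoffs gives 8q + 2 = −9q + 10 ⇒ q = 8/17.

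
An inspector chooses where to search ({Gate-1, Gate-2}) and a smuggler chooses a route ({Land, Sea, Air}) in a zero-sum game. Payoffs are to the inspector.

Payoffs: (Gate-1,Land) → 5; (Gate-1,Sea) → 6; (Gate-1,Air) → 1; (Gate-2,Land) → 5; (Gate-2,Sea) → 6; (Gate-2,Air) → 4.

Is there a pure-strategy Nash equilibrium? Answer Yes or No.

Row minima: Gate-1 → 1, Gate-2 → 4; maximin = 4.
Column maxima: Land → 5, Sea → 6, Air → 4; minimax = 4.
maximin = minimax = 4, so a saddle point exists.

Yes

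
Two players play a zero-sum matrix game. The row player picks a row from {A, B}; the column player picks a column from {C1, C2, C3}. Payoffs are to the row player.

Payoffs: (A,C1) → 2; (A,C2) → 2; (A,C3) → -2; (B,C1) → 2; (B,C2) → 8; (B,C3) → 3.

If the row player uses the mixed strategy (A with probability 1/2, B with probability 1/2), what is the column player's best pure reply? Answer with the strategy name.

C3

If the column player plays C1, the row player's expected payoff is (1/2)·2 + (1/2)·2 = 2.
If the column player plays C2, the row player's expected payoff is (1/2)·2 + (1/2)·8 = 5.
If the column player plays C3, the row player's expected payoff is (1/2)·(-2) + (1/2)·3 = 1/2.
The column player minimizes the row player's payoff; the smallest is 1/2, so the best response is C3.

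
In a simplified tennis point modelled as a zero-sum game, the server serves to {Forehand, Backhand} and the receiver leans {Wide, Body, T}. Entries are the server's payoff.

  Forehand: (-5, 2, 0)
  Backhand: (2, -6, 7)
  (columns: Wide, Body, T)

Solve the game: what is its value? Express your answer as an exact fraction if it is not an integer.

-26/15

Row minima: Forehand → -5, Backhand → -6; maximin = -5.
Column maxima: Wide → 2, Body → 2, T → 7; minimax = 2.
-5 ≠ 2, so there is no saddle point; optimal play is mixed.
T is strictly dominated by Wide (it gives the server strictly more in every row), so the receiver never plays it.
On the remaining 2×2 (Forehand, Backhand vs Wide, Body):
Let the server play Forehand with probability p. Expected payoff against Wide: (-5)p + 2(1−p) = −7p + 2; against Body: 2p + (-6)(1−p) = 8p − 6.
Setting these equal: −7p + 2 = 8p − 6 ⇒ −15p = -8 ⇒ p = 8/15, and the value is (-7)·(8/15) + 2 = -26/15.
For the receiver: with q = P(Wide), equating Forehand's and Backhand's payoffs gives −7q + 2 = 8q − 6 ⇒ q = 8/15.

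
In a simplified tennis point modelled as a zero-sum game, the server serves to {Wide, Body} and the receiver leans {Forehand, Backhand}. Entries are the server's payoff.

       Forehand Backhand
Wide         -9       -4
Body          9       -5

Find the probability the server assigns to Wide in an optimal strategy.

Row minima: Wide → -9, Body → -5; maximin = -5.
Column maxima: Forehand → 9, Backhand → -4; minimax = -4.
-5 ≠ -4, so there is no saddle point; optimal play is mixed.
Let the server play Wide with probability p. Expected payoff against Forehand: (-9)p + 9(1−p) = −18p + 9; against Backhand: (-4)p + (-5)(1−p) = p − 5.
Setting these equal: −18p + 9 = p − 5 ⇒ −19p = -14 ⇒ p = 14/19, and the value is (-18)·(14/19) + 9 = -81/19.
For the receiver: with q = P(Forehand), equating Wide's and Body's payoffs gives −5q − 4 = 14q − 5 ⇒ q = 1/19.

14/19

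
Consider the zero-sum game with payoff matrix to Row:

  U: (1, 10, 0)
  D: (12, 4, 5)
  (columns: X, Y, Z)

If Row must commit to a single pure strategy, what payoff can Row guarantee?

Row minima: U → 0, D → 4.
The best of these is 4.

4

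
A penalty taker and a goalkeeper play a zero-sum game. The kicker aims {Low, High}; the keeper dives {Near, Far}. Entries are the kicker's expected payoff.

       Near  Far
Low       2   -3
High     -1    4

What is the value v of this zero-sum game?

Row minima: Low → -3, High → -1; maximin = -1.
Column maxima: Near → 2, Far → 4; minimax = 2.
-1 ≠ 2, so there is no saddle point; optimal play is mixed.
Let the kicker play Low with probability p. Expected payoff against Near: 2p + (-1)(1−p) = 3p − 1; against Far: (-3)p + 4(1−p) = −7p + 4.
Setting these equal: 3p − 1 = −7p + 4 ⇒ 10p = 5 ⇒ p = 1/2, and the value is (3)·(1/2) − 1 = 1/2.
For the keeper: with q = P(Near), equating Low's and High's payoffs gives 5q − 3 = −5q + 4 ⇒ q = 7/10.

1/2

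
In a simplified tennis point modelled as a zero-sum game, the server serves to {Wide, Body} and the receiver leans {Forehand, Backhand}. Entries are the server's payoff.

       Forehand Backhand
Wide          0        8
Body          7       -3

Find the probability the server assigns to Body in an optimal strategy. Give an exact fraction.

Row minima: Wide → 0, Body → -3; maximin = 0.
Column maxima: Forehand → 7, Backhand → 8; minimax = 7.
0 ≠ 7, so there is no saddle point; optimal play is mixed.
Let the server play Wide with probability p. Expected payoff against Forehand: 0p + 7(1−p) = −7p + 7; against Backhand: 8p + (-3)(1−p) = 11p − 3.
Setting these equal: −7p + 7 = 11p − 3 ⇒ −18p = -10 ⇒ p = 5/9, and the value is (-7)·(5/9) + 7 = 28/9.
For the receiver: with q = P(Forehand), equating Wide's and Body's payoffs gives −8q + 8 = 10q − 3 ⇒ q = 11/18.

4/9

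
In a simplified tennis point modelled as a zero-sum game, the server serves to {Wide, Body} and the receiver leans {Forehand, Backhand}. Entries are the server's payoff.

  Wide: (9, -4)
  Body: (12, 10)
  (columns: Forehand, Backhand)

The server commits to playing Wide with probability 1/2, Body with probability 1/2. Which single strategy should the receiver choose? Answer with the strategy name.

If the receiver plays Forehand, the server's expected payoff is (1/2)·9 + (1/2)·12 = 21/2.
If the receiver plays Backhand, the server's expected payoff is (1/2)·(-4) + (1/2)·10 = 3.
The receiver minimizes the server's payoff; the smallest is 3, so the best response is Backhand.

Backhand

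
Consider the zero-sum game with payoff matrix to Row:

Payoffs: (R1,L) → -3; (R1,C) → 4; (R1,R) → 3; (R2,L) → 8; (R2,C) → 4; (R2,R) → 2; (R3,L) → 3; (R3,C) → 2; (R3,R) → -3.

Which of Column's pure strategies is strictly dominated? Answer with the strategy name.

C

R holds Row's payoff strictly below C in every row: 3 < 4, 2 < 4, -3 < 2.
So C is strictly dominated for Column.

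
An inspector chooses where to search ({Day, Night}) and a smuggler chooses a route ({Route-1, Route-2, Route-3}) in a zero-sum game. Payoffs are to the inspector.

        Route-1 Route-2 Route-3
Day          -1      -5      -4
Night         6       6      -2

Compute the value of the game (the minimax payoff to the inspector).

Row minima: Day → -5, Night → -2; maximin = -2.
Column maxima: Route-1 → 6, Route-2 → 6, Route-3 → -2; minimax = -2.
Since maximin = minimax = -2, there is a saddle point and the value is -2.

-2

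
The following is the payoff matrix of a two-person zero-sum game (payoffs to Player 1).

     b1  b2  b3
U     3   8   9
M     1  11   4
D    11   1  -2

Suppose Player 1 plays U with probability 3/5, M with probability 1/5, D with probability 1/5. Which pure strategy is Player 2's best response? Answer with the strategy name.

If Player 2 plays b1, Player 1's expected payoff is (3/5)·3 + (1/5)·1 + (1/5)·11 = 21/5.
If Player 2 plays b2, Player 1's expected payoff is (3/5)·8 + (1/5)·11 + (1/5)·1 = 36/5.
If Player 2 plays b3, Player 1's expected payoff is (3/5)·9 + (1/5)·4 + (1/5)·(-2) = 29/5.
Player 2 minimizes Player 1's payoff; the smallest is 21/5, so the best response is b1.

b1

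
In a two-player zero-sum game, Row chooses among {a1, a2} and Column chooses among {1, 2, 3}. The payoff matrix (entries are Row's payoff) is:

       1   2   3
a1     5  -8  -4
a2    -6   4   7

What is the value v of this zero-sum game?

Row minima: a1 → -8, a2 → -6; maximin = -6.
Column maxima: 1 → 5, 2 → 4, 3 → 7; minimax = 4.
-6 ≠ 4, so there is no saddle point; optimal play is mixed.
3 is strictly dominated by 2 (it gives Row strictly more in every row), so Column never plays it.
On the remaining 2×2 (a1, a2 vs 1, 2):
Let Row play a1 with probability p. Expected payoff against 1: 5p + (-6)(1−p) = 11p − 6; against 2: (-8)p + 4(1−p) = −12p + 4.
Setting these equal: 11p − 6 = −12p + 4 ⇒ 23p = 10 ⇒ p = 10/23, and the value is (11)·(10/23) − 6 = -28/23.
For Column: with q = P(1), equating a1's and a2's payoffs gives 13q − 8 = −10q + 4 ⇒ q = 12/23.

-28/23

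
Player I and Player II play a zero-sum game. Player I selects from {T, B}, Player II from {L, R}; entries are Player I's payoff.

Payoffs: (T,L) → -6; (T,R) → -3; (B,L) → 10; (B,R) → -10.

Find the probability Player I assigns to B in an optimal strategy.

3/23

Row minima: T → -6, B → -10; maximin = -6.
Column maxima: L → 10, R → -3; minimax = -3.
-6 ≠ -3, so there is no saddle point; optimal play is mixed.
Let Player I play T with probability p. Expected payoff against L: (-6)p + 10(1−p) = −16p + 10; against R: (-3)p + (-10)(1−p) = 7p − 10.
Setting these equal: −16p + 10 = 7p − 10 ⇒ −23p = -20 ⇒ p = 20/23, and the value is (-16)·(20/23) + 10 = -90/23.
For Player II: with q = P(L), equating T's and B's payoffs gives −3q − 3 = 20q − 10 ⇒ q = 7/23.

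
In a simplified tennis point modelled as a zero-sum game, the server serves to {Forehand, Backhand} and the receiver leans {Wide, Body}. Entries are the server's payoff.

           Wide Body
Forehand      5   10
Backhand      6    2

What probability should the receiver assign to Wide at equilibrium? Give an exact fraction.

8/9

Row minima: Forehand → 5, Backhand → 2; maximin = 5.
Column maxima: Wide → 6, Body → 10; minimax = 6.
5 ≠ 6, so there is no saddle point; optimal play is mixed.
Let the server play Forehand with probability p. Expected payoff against Wide: 5p + 6(1−p) = −p + 6; against Body: 10p + 2(1−p) = 8p + 2.
Setting these equal: −p + 6 = 8p + 2 ⇒ −9p = -4 ⇒ p = 4/9, and the value is (-1)·(4/9) + 6 = 50/9.
For the receiver: with q = P(Wide), equating Forehand's and Backhand's payoffs gives −5q + 10 = 4q + 2 ⇒ q = 8/9.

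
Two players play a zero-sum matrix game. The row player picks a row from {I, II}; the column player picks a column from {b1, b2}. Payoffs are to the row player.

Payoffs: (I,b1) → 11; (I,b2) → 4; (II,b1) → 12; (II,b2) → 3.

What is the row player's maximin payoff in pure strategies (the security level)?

Row minima: I → 4, II → 3.
The best of these is 4.

4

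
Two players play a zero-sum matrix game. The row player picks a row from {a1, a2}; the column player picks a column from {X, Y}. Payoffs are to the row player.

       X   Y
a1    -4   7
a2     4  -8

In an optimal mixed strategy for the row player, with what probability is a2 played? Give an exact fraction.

Row minima: a1 → -4, a2 → -8; maximin = -4.
Column maxima: X → 4, Y → 7; minimax = 4.
-4 ≠ 4, so there is no saddle point; optimal play is mixed.
Let the row player play a1 with probability p. Expected payoff against X: (-4)p + 4(1−p) = −8p + 4; against Y: 7p + (-8)(1−p) = 15p − 8.
Setting these equal: −8p + 4 = 15p − 8 ⇒ −23p = -12 ⇒ p = 12/23, and the value is (-8)·(12/23) + 4 = -4/23.
For the column player: with q = P(X), equating a1's and a2's payoffs gives −11q + 7 = 12q − 8 ⇒ q = 15/23.

11/23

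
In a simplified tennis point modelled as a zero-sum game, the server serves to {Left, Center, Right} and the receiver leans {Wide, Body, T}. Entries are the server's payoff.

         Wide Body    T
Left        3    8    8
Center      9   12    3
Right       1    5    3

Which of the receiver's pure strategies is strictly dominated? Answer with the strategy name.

Body

Wide holds the server's payoff strictly below Body in every row: 3 < 8, 9 < 12, 1 < 5.
So Body is strictly dominated for the receiver.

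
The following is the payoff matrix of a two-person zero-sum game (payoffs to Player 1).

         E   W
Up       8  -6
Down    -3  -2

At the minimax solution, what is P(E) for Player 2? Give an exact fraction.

Row minima: Up → -6, Down → -3; maximin = -3.
Column maxima: E → 8, W → -2; minimax = -2.
-3 ≠ -2, so there is no saddle point; optimal play is mixed.
Let Player 1 play Up with probability p. Expected payoff against E: 8p + (-3)(1−p) = 11p − 3; against W: (-6)p + (-2)(1−p) = −4p − 2.
Setting these equal: 11p − 3 = −4p − 2 ⇒ 15p = 1 ⇒ p = 1/15, and the value is (11)·(1/15) − 3 = -34/15.
For Player 2: with q = P(E), equating Up's and Down's payoffs gives 14q − 6 = −q − 2 ⇒ q = 4/15.

4/15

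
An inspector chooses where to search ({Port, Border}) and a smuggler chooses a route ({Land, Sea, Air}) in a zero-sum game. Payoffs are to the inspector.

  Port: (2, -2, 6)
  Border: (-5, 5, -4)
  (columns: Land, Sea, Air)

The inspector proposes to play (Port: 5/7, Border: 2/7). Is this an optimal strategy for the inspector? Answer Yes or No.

Against Land this mix gives (5/7)·2 + (2/7)·(-5) = 0.
Against Sea this mix gives (5/7)·(-2) + (2/7)·5 = 0.
Against Air this mix gives (5/7)·6 + (2/7)·(-4) = 22/7.
All of the smuggler's active replies (Land, Sea) yield 0, and no column does worse for the inspector. The mix makes the smuggler indifferent and guarantees 0, so it is optimal.

Yes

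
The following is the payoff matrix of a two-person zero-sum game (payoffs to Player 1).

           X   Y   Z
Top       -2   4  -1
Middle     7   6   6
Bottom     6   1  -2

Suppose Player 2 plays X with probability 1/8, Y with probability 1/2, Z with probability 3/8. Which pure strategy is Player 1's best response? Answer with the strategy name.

Middle

Expected payoff of Top: (1/8)·(-2) + (1/2)·4 + (3/8)·(-1) = 11/8.
Expected payoff of Middle: (1/8)·7 + (1/2)·6 + (3/8)·6 = 49/8.
Expected payoff of Bottom: (1/8)·6 + (1/2)·1 + (3/8)·(-2) = 1/2.
The largest is 49/8, so Player 1's best response is Middle.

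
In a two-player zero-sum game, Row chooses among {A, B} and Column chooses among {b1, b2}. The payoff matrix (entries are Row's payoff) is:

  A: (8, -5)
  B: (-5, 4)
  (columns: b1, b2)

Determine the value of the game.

Row minima: A → -5, B → -5; maximin = -5.
Column maxima: b1 → 8, b2 → 4; minimax = 4.
-5 ≠ 4, so there is no saddle point; optimal play is mixed.
Let Row play A with probability p. Expected payoff against b1: 8p + (-5)(1−p) = 13p − 5; against b2: (-5)p + 4(1−p) = −9p + 4.
Setting these equal: 13p − 5 = −9p + 4 ⇒ 22p = 9 ⇒ p = 9/22, and the value is (13)·(9/22) − 5 = 7/22.
For Column: with q = P(b1), equating A's and B's payoffs gives 13q − 5 = −9q + 4 ⇒ q = 9/22.

7/22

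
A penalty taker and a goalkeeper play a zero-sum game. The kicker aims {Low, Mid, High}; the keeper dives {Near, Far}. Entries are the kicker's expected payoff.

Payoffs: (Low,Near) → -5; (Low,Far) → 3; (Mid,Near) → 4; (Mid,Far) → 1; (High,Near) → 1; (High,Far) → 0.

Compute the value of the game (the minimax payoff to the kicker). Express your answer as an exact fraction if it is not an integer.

Row minima: Low → -5, Mid → 1, High → 0; maximin = 1.
Column maxima: Near → 4, Far → 3; minimax = 3.
1 ≠ 3, so there is no saddle point; optimal play is mixed.
High is strictly dominated by Mid, so the kicker never plays it.
On the remaining 2×2 (Low, Mid vs Near, Far):
Let the kicker play Low with probability p. Expected payoff against Near: (-5)p + 4(1−p) = −9p + 4; against Far: 3p + 1(1−p) = 2p + 1.
Setting these equal: −9p + 4 = 2p + 1 ⇒ −11p = -3 ⇒ p = 3/11, and the value is (-9)·(3/11) + 4 = 17/11.
For the keeper: with q = P(Near), equating Low's and Mid's payoffs gives −8q + 3 = 3q + 1 ⇒ q = 2/11.

17/11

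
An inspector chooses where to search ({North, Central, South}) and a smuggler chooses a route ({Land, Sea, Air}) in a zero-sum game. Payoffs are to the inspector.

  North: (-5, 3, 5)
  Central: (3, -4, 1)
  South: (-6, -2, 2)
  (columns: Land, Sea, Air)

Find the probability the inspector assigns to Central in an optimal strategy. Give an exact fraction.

8/15

Row minima: North → -5, Central → -4, South → -6; maximin = -4.
Column maxima: Land → 3, Sea → 3, Air → 5; minimax = 3.
-4 ≠ 3, so there is no saddle point; optimal play is mixed.
South is strictly dominated by North, so the inspector never plays it.
Air is strictly dominated by Sea (it gives the inspector strictly more in every row), so the smuggler never plays it.
On the remaining 2×2 (North, Central vs Land, Sea):
Let the inspector play North with probability p. Expected payoff against Land: (-5)p + 3(1−p) = −8p + 3; against Sea: 3p + (-4)(1−p) = 7p − 4.
Setting these equal: −8p + 3 = 7p − 4 ⇒ −15p = -7 ⇒ p = 7/15, and the value is (-8)·(7/15) + 3 = -11/15.
For the smuggler: with q = P(Land), equating North's and Central's payoffs gives −8q + 3 = 7q − 4 ⇒ q = 7/15.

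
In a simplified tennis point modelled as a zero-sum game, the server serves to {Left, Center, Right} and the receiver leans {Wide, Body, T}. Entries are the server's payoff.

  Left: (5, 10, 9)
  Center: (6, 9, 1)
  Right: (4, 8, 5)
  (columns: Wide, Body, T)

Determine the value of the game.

49/9

Row minima: Left → 5, Center → 1, Right → 4; maximin = 5.
Column maxima: Wide → 6, Body → 10, T → 9; minimax = 6.
5 ≠ 6, so there is no saddle point; optimal play is mixed.
Right is strictly dominated by Left, so the server never plays it.
Body is strictly dominated by Wide (it gives the server strictly more in every row), so the receiver never plays it.
On the remaining 2×2 (Left, Center vs Wide, T):
Let the server play Left with probability p. Expected payoff against Wide: 5p + 6(1−p) = −p + 6; against T: 9p + 1(1−p) = 8p + 1.
Setting these equal: −p + 6 = 8p + 1 ⇒ −9p = -5 ⇒ p = 5/9, and the value is (-1)·(5/9) + 6 = 49/9.
For the receiver: with q = P(Wide), equating Left's and Center's payoffs gives −4q + 9 = 5q + 1 ⇒ q = 8/9.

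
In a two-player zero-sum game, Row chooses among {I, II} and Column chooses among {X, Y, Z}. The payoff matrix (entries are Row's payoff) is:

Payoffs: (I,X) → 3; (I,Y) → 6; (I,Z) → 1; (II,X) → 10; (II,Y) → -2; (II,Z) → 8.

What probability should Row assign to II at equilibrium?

1/3

Row minima: I → 1, II → -2; maximin = 1.
Column maxima: X → 10, Y → 6, Z → 8; minimax = 6.
1 ≠ 6, so there is no saddle point; optimal play is mixed.
X is strictly dominated by Z (it gives Row strictly more in every row), so Column never plays it.
On the remaining 2×2 (I, II vs Y, Z):
Let Row play I with probability p. Expected payoff against Y: 6p + (-2)(1−p) = 8p − 2; against Z: 1p + 8(1−p) = −7p + 8.
Setting these equal: 8p − 2 = −7p + 8 ⇒ 15p = 10 ⇒ p = 2/3, and the value is (8)·(2/3) − 2 = 10/3.
For Column: with q = P(Y), equating I's and II's payoffs gives 5q + 1 = −10q + 8 ⇒ q = 7/15.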